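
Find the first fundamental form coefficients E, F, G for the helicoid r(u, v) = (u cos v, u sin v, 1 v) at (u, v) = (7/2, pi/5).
E = 1;  F = 0;  G = 53/4

Partials: r_u = (cos(v), sin(v), 0), r_v = (-u*sin(v), u*cos(v), 1). As functions of (u, v):
  E = r_u · r_u = 1,
  F = r_u · r_v = 0,
  G = r_v · r_v = u^2 + 1.
Evaluating at (u, v) = (7/2, pi/5): E = 1, F = 0, G = 53/4.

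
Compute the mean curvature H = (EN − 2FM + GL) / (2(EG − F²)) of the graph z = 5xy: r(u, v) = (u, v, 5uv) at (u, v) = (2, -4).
H = 1000*sqrt(501)/251001

With E = 25*v^2 + 1, F = 25*u*v, G = 25*u^2 + 1, L = 0, M = 5/sqrt(25*u^2 + 25*v^2 + 1), N = 0, assemble
  H = (EN − 2FM + GL) / (2(EG − F²)) = -125*u*v/(25*u^2 + 25*v^2 + 1)^(3/2).
At (u, v) = (2, -4): H = 1000*sqrt(501)/251001.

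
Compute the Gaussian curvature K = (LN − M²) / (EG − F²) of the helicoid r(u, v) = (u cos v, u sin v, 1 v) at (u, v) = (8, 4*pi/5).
K = -1/4225

Coefficients of the first fundamental form: E = 1, F = 0, G = u^2 + 1.
Coefficients of the second fundamental form: L = 0, M = -1/sqrt(u^2 + 1), N = 0.
Assemble K = (LN − M²)/(EG − F²) = -1/(u^2 + 1)^2. At (u, v) = (8, 4*pi/5): K = -1/4225.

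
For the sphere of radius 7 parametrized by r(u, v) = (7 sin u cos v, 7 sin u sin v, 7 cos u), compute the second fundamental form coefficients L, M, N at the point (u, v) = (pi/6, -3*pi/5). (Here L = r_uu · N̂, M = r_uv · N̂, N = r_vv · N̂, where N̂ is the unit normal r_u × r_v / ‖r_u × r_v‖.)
L = -7;  M = 0;  N = -7/4

Compute the unit normal N̂(u, v) = (sin(u)^2*cos(v)/Abs(sin(u)), sin(u)^2*sin(v)/Abs(sin(u)), sin(2*u)/(2*Abs(sin(u)))), and the second partials r_uu, r_uv, r_vv. Take dot products:
  L(u, v) = r_uu · N̂ = -7*sin(u)/Abs(sin(u)),
  M(u, v) = r_uv · N̂ = 0,
  N(u, v) = r_vv · N̂ = -7*sin(u)^3/Abs(sin(u)).
Evaluating at (u, v) = (pi/6, -3*pi/5):
  L = -7, M = 0, N = -7/4.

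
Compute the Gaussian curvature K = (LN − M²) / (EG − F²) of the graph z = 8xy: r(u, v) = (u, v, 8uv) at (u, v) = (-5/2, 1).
K = -64/216225

Coefficients of the first fundamental form: E = 64*v^2 + 1, F = 64*u*v, G = 64*u^2 + 1.
Coefficients of the second fundamental form: L = 0, M = 8/sqrt(64*u^2 + 64*v^2 + 1), N = 0.
Assemble K = (LN − M²)/(EG − F²) = -64/(4096*u^4 + 8192*u^2*v^2 + 128*u^2 + 4096*v^4 + 128*v^2 + 1). At (u, v) = (-5/2, 1): K = -64/216225.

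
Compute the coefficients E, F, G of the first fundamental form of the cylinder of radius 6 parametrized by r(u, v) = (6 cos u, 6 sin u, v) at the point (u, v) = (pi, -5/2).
E = 36;  F = 0;  G = 1

Partials: r_u = (-6*sin(u), 6*cos(u), 0), r_v = (0, 0, 1). As functions of (u, v):
  E = r_u · r_u = 36,
  F = r_u · r_v = 0,
  G = r_v · r_v = 1.
Evaluating at (u, v) = (pi, -5/2): E = 36, F = 0, G = 1.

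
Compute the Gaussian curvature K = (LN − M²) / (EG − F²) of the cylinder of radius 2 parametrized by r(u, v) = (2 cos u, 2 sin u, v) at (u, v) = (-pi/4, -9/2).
K = 0

Coefficients of the first fundamental form: E = 4, F = 0, G = 1.
Coefficients of the second fundamental form: L = -2, M = 0, N = 0.
Assemble K = (LN − M²)/(EG − F²) = 0. At (u, v) = (-pi/4, -9/2): K = 0.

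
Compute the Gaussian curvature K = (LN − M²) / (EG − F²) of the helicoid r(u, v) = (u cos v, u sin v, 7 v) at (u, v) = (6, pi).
K = -49/7225

Coefficients of the first fundamental form: E = 1, F = 0, G = u^2 + 49.
Coefficients of the second fundamental form: L = 0, M = -7/sqrt(u^2 + 49), N = 0.
Assemble K = (LN − M²)/(EG − F²) = -49/(u^2 + 49)^2. At (u, v) = (6, pi): K = -49/7225.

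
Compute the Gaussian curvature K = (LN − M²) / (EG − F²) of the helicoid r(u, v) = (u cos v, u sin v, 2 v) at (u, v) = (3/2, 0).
K = -64/625

Coefficients of the first fundamental form: E = 1, F = 0, G = u^2 + 4.
Coefficients of the second fundamental form: L = 0, M = -2/sqrt(u^2 + 4), N = 0.
Assemble K = (LN − M²)/(EG − F²) = -4/(u^2 + 4)^2. At (u, v) = (3/2, 0): K = -64/625.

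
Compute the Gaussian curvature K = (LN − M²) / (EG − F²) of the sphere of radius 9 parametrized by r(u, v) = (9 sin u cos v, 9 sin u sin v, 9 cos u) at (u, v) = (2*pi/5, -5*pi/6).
K = 1/81

Coefficients of the first fundamental form: E = 81, F = 0, G = 81*sin(u)^2.
Coefficients of the second fundamental form: L = -9*sin(u)/Abs(sin(u)), M = 0, N = -9*sin(u)^3/Abs(sin(u)).
Assemble K = (LN − M²)/(EG − F²) = 1/81. At (u, v) = (2*pi/5, -5*pi/6): K = 1/81.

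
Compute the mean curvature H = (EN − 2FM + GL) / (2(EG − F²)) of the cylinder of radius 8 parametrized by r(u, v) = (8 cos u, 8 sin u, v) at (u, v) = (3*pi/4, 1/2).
H = -1/16

With E = 64, F = 0, G = 1, L = -8, M = 0, N = 0, assemble
  H = (EN − 2FM + GL) / (2(EG − F²)) = -1/16.
At (u, v) = (3*pi/4, 1/2): H = -1/16.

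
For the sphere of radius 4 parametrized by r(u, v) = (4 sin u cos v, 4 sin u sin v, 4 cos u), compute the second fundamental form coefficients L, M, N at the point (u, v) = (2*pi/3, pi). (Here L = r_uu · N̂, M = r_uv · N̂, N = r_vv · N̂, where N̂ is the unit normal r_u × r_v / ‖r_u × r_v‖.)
L = -4;  M = 0;  N = -3

Compute the unit normal N̂(u, v) = (sin(u)^2*cos(v)/Abs(sin(u)), sin(u)^2*sin(v)/Abs(sin(u)), sin(2*u)/(2*Abs(sin(u)))), and the second partials r_uu, r_uv, r_vv. Take dot products:
  L(u, v) = r_uu · N̂ = -4*sin(u)/Abs(sin(u)),
  M(u, v) = r_uv · N̂ = 0,
  N(u, v) = r_vv · N̂ = -4*sin(u)^3/Abs(sin(u)).
Evaluating at (u, v) = (2*pi/3, pi):
  L = -4, M = 0, N = -3.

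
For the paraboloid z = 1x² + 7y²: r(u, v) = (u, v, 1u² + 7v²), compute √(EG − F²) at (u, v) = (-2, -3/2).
√(EG − F²)|_{(-2, -3/2)} = sqrt(458)

E = 4*u^2 + 1, F = 28*u*v, G = 196*v^2 + 1; EG − F² = 4*u^2 + 196*v^2 + 1; √(EG − F²) = sqrt(4*u^2 + 196*v^2 + 1). At the given point: sqrt(458).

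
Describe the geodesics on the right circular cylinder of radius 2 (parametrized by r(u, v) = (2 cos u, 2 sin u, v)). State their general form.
The cylinder is flat (K = 0) and locally isometric to the plane via the development (u, v) ↦ (2 u, v). Geodesics are the pre-images of straight lines: circles (v constant), vertical lines (u constant), and helices (v = c · u + d) for constants c, d.

A right cylinder has E = 2², F = 0, G = 1, so EG − F² = 2², and L = −2, M = N = 0, giving K = (LN − M²)/(EG − F²) = 0 everywhere. A flat surface is locally isometric to the Euclidean plane via the map (u, v) ↦ (2 u, v). Straight lines in the (x̃, ỹ) plane pull back to: (a) horizontal circles (v = const), (b) vertical generators (u = const), and (c) helices (2 u tan θ = v, i.e. v = c · u + d).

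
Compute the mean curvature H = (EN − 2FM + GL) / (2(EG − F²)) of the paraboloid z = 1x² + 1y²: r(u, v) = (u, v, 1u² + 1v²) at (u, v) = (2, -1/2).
H = 19*sqrt(2)/108

With E = 4*u^2 + 1, F = 4*u*v, G = 4*v^2 + 1, L = 2/sqrt(4*u^2 + 4*v^2 + 1), M = 0, N = 2/sqrt(4*u^2 + 4*v^2 + 1), assemble
  H = (EN − 2FM + GL) / (2(EG − F²)) = 2*(2*u^2 + 2*v^2 + 1)/(4*u^2 + 4*v^2 + 1)^(3/2).
At (u, v) = (2, -1/2): H = 19*sqrt(2)/108.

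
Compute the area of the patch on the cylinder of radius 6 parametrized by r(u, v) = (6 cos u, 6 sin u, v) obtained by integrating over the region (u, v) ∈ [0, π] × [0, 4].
Area = 24*pi

Area = ∫∫ √(EG − F²) du dv with √(EG − F²) = 6. Integrating over [0, π] × [0, 4] gives 24*pi.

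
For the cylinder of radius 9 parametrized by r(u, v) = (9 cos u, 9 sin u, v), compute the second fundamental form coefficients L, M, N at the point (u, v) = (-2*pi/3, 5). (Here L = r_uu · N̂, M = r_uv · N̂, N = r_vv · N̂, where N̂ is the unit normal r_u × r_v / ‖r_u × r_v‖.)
L = -9;  M = 0;  N = 0

Compute the unit normal N̂(u, v) = (cos(u), sin(u), 0), and the second partials r_uu, r_uv, r_vv. Take dot products:
  L(u, v) = r_uu · N̂ = -9,
  M(u, v) = r_uv · N̂ = 0,
  N(u, v) = r_vv · N̂ = 0.
Evaluating at (u, v) = (-2*pi/3, 5):
  L = -9, M = 0, N = 0.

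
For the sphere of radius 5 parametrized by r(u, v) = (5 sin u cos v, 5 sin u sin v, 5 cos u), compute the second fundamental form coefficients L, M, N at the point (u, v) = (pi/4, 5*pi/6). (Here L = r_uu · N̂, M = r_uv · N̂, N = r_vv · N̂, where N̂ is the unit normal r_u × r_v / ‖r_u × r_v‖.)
L = -5;  M = 0;  N = -5/2

Compute the unit normal N̂(u, v) = (sin(u)^2*cos(v)/Abs(sin(u)), sin(u)^2*sin(v)/Abs(sin(u)), sin(2*u)/(2*Abs(sin(u)))), and the second partials r_uu, r_uv, r_vv. Take dot products:
  L(u, v) = r_uu · N̂ = -5*sin(u)/Abs(sin(u)),
  M(u, v) = r_uv · N̂ = 0,
  N(u, v) = r_vv · N̂ = -5*sin(u)^3/Abs(sin(u)).
Evaluating at (u, v) = (pi/4, 5*pi/6):
  L = -5, M = 0, N = -5/2.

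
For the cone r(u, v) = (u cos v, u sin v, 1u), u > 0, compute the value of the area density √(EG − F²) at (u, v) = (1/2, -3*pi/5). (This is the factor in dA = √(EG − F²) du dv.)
√(EG − F²)|_{(1/2, -3*pi/5)} = sqrt(2)/2

E = 2, F = 0, G = u^2, so EG − F² = 2*u^2. Taking the positive square root: √(EG − F²) = sqrt(2)*Abs(u). At (u, v) = (1/2, -3*pi/5): sqrt(2)/2.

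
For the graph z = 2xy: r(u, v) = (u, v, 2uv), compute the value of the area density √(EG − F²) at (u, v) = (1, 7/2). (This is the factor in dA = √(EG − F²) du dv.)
√(EG − F²)|_{(1, 7/2)} = 3*sqrt(6)

E = 4*v^2 + 1, F = 4*u*v, G = 4*u^2 + 1, so EG − F² = 4*u^2 + 4*v^2 + 1. Taking the positive square root: √(EG − F²) = sqrt(4*u^2 + 4*v^2 + 1). At (u, v) = (1, 7/2): 3*sqrt(6).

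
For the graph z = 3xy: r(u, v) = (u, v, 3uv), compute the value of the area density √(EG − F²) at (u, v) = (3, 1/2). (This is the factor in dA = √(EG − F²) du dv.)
√(EG − F²)|_{(3, 1/2)} = sqrt(337)/2

E = 9*v^2 + 1, F = 9*u*v, G = 9*u^2 + 1, so EG − F² = 9*u^2 + 9*v^2 + 1. Taking the positive square root: √(EG − F²) = sqrt(9*u^2 + 9*v^2 + 1). At (u, v) = (3, 1/2): sqrt(337)/2.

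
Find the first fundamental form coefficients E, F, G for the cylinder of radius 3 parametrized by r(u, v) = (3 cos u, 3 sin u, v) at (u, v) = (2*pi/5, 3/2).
E = 9;  F = 0;  G = 1

Partials: r_u = (-3*sin(u), 3*cos(u), 0), r_v = (0, 0, 1). As functions of (u, v):
  E = r_u · r_u = 9,
  F = r_u · r_v = 0,
  G = r_v · r_v = 1.
Evaluating at (u, v) = (2*pi/5, 3/2): E = 9, F = 0, G = 1.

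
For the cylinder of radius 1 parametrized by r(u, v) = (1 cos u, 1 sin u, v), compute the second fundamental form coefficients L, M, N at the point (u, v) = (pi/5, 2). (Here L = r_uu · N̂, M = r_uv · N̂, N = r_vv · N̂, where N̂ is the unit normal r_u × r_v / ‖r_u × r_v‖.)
L = -1;  M = 0;  N = 0

Compute the unit normal N̂(u, v) = (cos(u), sin(u), 0), and the second partials r_uu, r_uv, r_vv. Take dot products:
  L(u, v) = r_uu · N̂ = -1,
  M(u, v) = r_uv · N̂ = 0,
  N(u, v) = r_vv · N̂ = 0.
Evaluating at (u, v) = (pi/5, 2):
  L = -1, M = 0, N = 0.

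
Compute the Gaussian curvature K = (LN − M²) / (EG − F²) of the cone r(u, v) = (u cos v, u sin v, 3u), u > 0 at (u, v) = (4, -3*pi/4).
K = 0

Coefficients of the first fundamental form: E = 10, F = 0, G = u^2.
Coefficients of the second fundamental form: L = 0, M = 0, N = 3*sqrt(10)*u^2/(10*Abs(u)).
Assemble K = (LN − M²)/(EG − F²) = 0. At (u, v) = (4, -3*pi/4): K = 0.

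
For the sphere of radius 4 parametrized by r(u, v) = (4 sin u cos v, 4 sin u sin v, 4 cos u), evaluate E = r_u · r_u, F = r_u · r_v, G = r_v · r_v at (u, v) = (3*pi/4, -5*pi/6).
E = 16;  F = 0;  G = 8

Partials: r_u = (4*cos(u)*cos(v), 4*sin(v)*cos(u), -4*sin(u)), r_v = (-4*sin(u)*sin(v), 4*sin(u)*cos(v), 0). As functions of (u, v):
  E = r_u · r_u = 16,
  F = r_u · r_v = 0,
  G = r_v · r_v = 16*sin(u)^2.
Evaluating at (u, v) = (3*pi/4, -5*pi/6): E = 16, F = 0, G = 8.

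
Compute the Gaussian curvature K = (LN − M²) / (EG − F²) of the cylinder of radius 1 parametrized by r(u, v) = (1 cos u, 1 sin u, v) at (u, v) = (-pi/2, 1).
K = 0

Coefficients of the first fundamental form: E = 1, F = 0, G = 1.
Coefficients of the second fundamental form: L = -1, M = 0, N = 0.
Assemble K = (LN − M²)/(EG − F²) = 0. At (u, v) = (-pi/2, 1): K = 0.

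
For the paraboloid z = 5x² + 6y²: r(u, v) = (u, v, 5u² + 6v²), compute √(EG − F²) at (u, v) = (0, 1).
√(EG − F²)|_{(0, 1)} = sqrt(145)

E = 100*u^2 + 1, F = 120*u*v, G = 144*v^2 + 1; EG − F² = 100*u^2 + 144*v^2 + 1; √(EG − F²) = sqrt(100*u^2 + 144*v^2 + 1). At the given point: sqrt(145).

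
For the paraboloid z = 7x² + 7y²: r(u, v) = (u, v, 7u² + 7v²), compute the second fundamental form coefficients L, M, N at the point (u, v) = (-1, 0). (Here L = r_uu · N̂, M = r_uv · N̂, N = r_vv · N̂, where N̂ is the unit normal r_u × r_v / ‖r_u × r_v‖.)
L = 14*sqrt(197)/197;  M = 0;  N = 14*sqrt(197)/197

Compute the unit normal N̂(u, v) = (-14*u/sqrt(196*u^2 + 196*v^2 + 1), -14*v/sqrt(196*u^2 + 196*v^2 + 1), 1/sqrt(196*u^2 + 196*v^2 + 1)), and the second partials r_uu, r_uv, r_vv. Take dot products:
  L(u, v) = r_uu · N̂ = 14/sqrt(196*u^2 + 196*v^2 + 1),
  M(u, v) = r_uv · N̂ = 0,
  N(u, v) = r_vv · N̂ = 14/sqrt(196*u^2 + 196*v^2 + 1).
Evaluating at (u, v) = (-1, 0):
  L = 14*sqrt(197)/197, M = 0, N = 14*sqrt(197)/197.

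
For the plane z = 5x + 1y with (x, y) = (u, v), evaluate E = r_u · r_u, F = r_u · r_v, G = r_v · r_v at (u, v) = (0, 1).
E = 26;  F = 5;  G = 2

Partials: r_u = (1, 0, 5), r_v = (0, 1, 1). As functions of (u, v):
  E = r_u · r_u = 26,
  F = r_u · r_v = 5,
  G = r_v · r_v = 2.
Evaluating at (u, v) = (0, 1): E = 26, F = 5, G = 2.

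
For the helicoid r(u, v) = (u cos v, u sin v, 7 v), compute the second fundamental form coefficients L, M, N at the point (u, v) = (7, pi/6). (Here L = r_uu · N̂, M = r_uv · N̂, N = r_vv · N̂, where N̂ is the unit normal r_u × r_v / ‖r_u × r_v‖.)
L = 0;  M = -sqrt(2)/2;  N = 0

Compute the unit normal N̂(u, v) = (7*sin(v)/sqrt(u^2 + 49), -7*cos(v)/sqrt(u^2 + 49), u/sqrt(u^2 + 49)), and the second partials r_uu, r_uv, r_vv. Take dot products:
  L(u, v) = r_uu · N̂ = 0,
  M(u, v) = r_uv · N̂ = -7/sqrt(u^2 + 49),
  N(u, v) = r_vv · N̂ = 0.
Evaluating at (u, v) = (7, pi/6):
  L = 0, M = -sqrt(2)/2, N = 0.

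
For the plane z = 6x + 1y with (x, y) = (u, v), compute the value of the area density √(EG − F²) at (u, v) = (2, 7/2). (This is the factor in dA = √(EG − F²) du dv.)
√(EG − F²)|_{(2, 7/2)} = sqrt(38)

E = 37, F = 6, G = 2, so EG − F² = 38. Taking the positive square root: √(EG − F²) = sqrt(38). At (u, v) = (2, 7/2): sqrt(38).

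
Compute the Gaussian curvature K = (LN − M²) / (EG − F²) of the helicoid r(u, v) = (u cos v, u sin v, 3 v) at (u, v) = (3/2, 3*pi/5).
K = -16/225

Coefficients of the first fundamental form: E = 1, F = 0, G = u^2 + 9.
Coefficients of the second fundamental form: L = 0, M = -3/sqrt(u^2 + 9), N = 0.
Assemble K = (LN − M²)/(EG − F²) = -9/(u^2 + 9)^2. At (u, v) = (3/2, 3*pi/5): K = -16/225.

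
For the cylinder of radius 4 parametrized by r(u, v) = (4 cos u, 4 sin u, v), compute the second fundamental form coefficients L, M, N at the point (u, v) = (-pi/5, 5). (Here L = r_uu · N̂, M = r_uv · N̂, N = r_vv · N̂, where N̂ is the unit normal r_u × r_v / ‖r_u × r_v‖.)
L = -4;  M = 0;  N = 0

Compute the unit normal N̂(u, v) = (cos(u), sin(u), 0), and the second partials r_uu, r_uv, r_vv. Take dot products:
  L(u, v) = r_uu · N̂ = -4,
  M(u, v) = r_uv · N̂ = 0,
  N(u, v) = r_vv · N̂ = 0.
Evaluating at (u, v) = (-pi/5, 5):
  L = -4, M = 0, N = 0.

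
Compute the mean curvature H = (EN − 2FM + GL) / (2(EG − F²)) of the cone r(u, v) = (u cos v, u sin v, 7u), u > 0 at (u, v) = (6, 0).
H = 7*sqrt(2)/120

With E = 50, F = 0, G = u^2, L = 0, M = 0, N = 7*sqrt(2)*u^2/(10*Abs(u)), assemble
  H = (EN − 2FM + GL) / (2(EG − F²)) = 7*sqrt(2)/(20*Abs(u)).
At (u, v) = (6, 0): H = 7*sqrt(2)/120.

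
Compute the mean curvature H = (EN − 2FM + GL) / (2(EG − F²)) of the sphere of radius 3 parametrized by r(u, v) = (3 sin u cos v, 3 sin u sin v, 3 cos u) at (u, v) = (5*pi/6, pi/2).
H = -1/3

With E = 9, F = 0, G = 9*sin(u)^2, L = -3*sin(u)/Abs(sin(u)), M = 0, N = -3*sin(u)^3/Abs(sin(u)), assemble
  H = (EN − 2FM + GL) / (2(EG − F²)) = -sin(u)/(3*Abs(sin(u))).
At (u, v) = (5*pi/6, pi/2): H = -1/3.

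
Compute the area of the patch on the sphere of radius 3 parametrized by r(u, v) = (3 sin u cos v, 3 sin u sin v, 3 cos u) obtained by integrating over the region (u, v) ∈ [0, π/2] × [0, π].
Area = 9*pi

Area = ∫∫ √(EG − F²) du dv with √(EG − F²) = 9*Abs(sin(u)). Integrating over [0, π/2] × [0, π] gives 9*pi.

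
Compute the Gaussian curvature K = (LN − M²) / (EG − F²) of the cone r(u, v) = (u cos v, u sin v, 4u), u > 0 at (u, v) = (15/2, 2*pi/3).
K = 0

Coefficients of the first fundamental form: E = 17, F = 0, G = u^2.
Coefficients of the second fundamental form: L = 0, M = 0, N = 4*sqrt(17)*u^2/(17*Abs(u)).
Assemble K = (LN − M²)/(EG − F²) = 0. At (u, v) = (15/2, 2*pi/3): K = 0.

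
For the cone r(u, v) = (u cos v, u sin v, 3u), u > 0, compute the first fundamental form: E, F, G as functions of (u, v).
E = 10;  F = 0;  G = u^2

Compute partials: r_u = (cos(v), sin(v), 3), r_v = (-u*sin(v), u*cos(v), 0). Then
  E = r_u · r_u = 10,
  F = r_u · r_v = 0,
  G = r_v · r_v = u^2.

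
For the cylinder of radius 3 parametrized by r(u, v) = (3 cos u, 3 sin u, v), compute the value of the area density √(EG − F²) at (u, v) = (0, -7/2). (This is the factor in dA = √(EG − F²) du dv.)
√(EG − F²)|_{(0, -7/2)} = 3

E = 9, F = 0, G = 1, so EG − F² = 9. Taking the positive square root: √(EG − F²) = 3. At (u, v) = (0, -7/2): 3.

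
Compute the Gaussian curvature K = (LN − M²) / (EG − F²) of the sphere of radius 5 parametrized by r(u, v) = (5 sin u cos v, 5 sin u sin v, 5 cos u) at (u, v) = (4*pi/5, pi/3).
K = 1/25

Coefficients of the first fundamental form: E = 25, F = 0, G = 25*sin(u)^2.
Coefficients of the second fundamental form: L = -5*sin(u)/Abs(sin(u)), M = 0, N = -5*sin(u)^3/Abs(sin(u)).
Assemble K = (LN − M²)/(EG − F²) = 1/25. At (u, v) = (4*pi/5, pi/3): K = 1/25.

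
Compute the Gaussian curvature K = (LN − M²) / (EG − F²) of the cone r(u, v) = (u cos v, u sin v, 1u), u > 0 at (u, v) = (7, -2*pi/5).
K = 0

Coefficients of the first fundamental form: E = 2, F = 0, G = u^2.
Coefficients of the second fundamental form: L = 0, M = 0, N = sqrt(2)*u^2/(2*Abs(u)).
Assemble K = (LN − M²)/(EG − F²) = 0. At (u, v) = (7, -2*pi/5): K = 0.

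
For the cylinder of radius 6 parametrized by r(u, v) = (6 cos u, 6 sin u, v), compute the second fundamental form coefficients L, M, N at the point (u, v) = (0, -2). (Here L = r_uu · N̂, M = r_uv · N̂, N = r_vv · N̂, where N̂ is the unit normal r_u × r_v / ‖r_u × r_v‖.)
L = -6;  M = 0;  N = 0

Compute the unit normal N̂(u, v) = (cos(u), sin(u), 0), and the second partials r_uu, r_uv, r_vv. Take dot products:
  L(u, v) = r_uu · N̂ = -6,
  M(u, v) = r_uv · N̂ = 0,
  N(u, v) = r_vv · N̂ = 0.
Evaluating at (u, v) = (0, -2):
  L = -6, M = 0, N = 0.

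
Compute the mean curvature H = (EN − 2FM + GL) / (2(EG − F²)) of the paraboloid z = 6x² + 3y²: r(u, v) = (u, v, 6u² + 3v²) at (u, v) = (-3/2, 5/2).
H = 2331*sqrt(22)/60500

With E = 144*u^2 + 1, F = 72*u*v, G = 36*v^2 + 1, L = 12/sqrt(144*u^2 + 36*v^2 + 1), M = 0, N = 6/sqrt(144*u^2 + 36*v^2 + 1), assemble
  H = (EN − 2FM + GL) / (2(EG − F²)) = 9*(48*u^2 + 24*v^2 + 1)/(144*u^2 + 36*v^2 + 1)^(3/2).
At (u, v) = (-3/2, 5/2): H = 2331*sqrt(22)/60500.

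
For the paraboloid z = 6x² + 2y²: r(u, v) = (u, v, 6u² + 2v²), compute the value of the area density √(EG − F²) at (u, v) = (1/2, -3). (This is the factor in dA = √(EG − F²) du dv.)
√(EG − F²)|_{(1/2, -3)} = sqrt(181)

E = 144*u^2 + 1, F = 48*u*v, G = 16*v^2 + 1, so EG − F² = 144*u^2 + 16*v^2 + 1. Taking the positive square root: √(EG − F²) = sqrt(144*u^2 + 16*v^2 + 1). At (u, v) = (1/2, -3): sqrt(181).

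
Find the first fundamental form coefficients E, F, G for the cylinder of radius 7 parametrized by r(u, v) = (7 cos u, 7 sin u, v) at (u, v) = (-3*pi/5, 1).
E = 49;  F = 0;  G = 1

Partials: r_u = (-7*sin(u), 7*cos(u), 0), r_v = (0, 0, 1). As functions of (u, v):
  E = r_u · r_u = 49,
  F = r_u · r_v = 0,
  G = r_v · r_v = 1.
Evaluating at (u, v) = (-3*pi/5, 1): E = 49, F = 0, G = 1.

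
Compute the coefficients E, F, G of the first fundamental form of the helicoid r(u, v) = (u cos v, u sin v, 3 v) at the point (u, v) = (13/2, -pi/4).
E = 1;  F = 0;  G = 205/4

Partials: r_u = (cos(v), sin(v), 0), r_v = (-u*sin(v), u*cos(v), 3). As functions of (u, v):
  E = r_u · r_u = 1,
  F = r_u · r_v = 0,
  G = r_v · r_v = u^2 + 9.
Evaluating at (u, v) = (13/2, -pi/4): E = 1, F = 0, G = 205/4.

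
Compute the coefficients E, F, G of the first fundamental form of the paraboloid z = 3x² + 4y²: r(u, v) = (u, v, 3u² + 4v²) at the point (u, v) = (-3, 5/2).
E = 325;  F = -360;  G = 401

Partials: r_u = (1, 0, 6*u), r_v = (0, 1, 8*v). As functions of (u, v):
  E = r_u · r_u = 36*u^2 + 1,
  F = r_u · r_v = 48*u*v,
  G = r_v · r_v = 64*v^2 + 1.
Evaluating at (u, v) = (-3, 5/2): E = 325, F = -360, G = 401.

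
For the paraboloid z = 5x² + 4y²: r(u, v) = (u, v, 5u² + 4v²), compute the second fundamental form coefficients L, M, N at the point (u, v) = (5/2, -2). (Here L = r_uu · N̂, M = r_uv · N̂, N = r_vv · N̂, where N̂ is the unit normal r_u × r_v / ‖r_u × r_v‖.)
L = 5*sqrt(2)/21;  M = 0;  N = 4*sqrt(2)/21

Compute the unit normal N̂(u, v) = (-10*u/sqrt(100*u^2 + 64*v^2 + 1), -8*v/sqrt(100*u^2 + 64*v^2 + 1), 1/sqrt(100*u^2 + 64*v^2 + 1)), and the second partials r_uu, r_uv, r_vv. Take dot products:
  L(u, v) = r_uu · N̂ = 10/sqrt(100*u^2 + 64*v^2 + 1),
  M(u, v) = r_uv · N̂ = 0,
  N(u, v) = r_vv · N̂ = 8/sqrt(100*u^2 + 64*v^2 + 1).
Evaluating at (u, v) = (5/2, -2):
  L = 5*sqrt(2)/21, M = 0, N = 4*sqrt(2)/21.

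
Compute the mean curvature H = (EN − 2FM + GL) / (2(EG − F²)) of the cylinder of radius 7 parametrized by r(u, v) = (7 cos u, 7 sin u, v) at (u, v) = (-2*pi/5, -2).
H = -1/14

With E = 49, F = 0, G = 1, L = -7, M = 0, N = 0, assemble
  H = (EN − 2FM + GL) / (2(EG − F²)) = -1/14.
At (u, v) = (-2*pi/5, -2): H = -1/14.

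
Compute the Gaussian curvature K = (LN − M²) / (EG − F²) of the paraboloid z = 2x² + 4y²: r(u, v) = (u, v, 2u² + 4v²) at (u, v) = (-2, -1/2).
K = 32/6561

Coefficients of the first fundamental form: E = 16*u^2 + 1, F = 32*u*v, G = 64*v^2 + 1.
Coefficients of the second fundamental form: L = 4/sqrt(16*u^2 + 64*v^2 + 1), M = 0, N = 8/sqrt(16*u^2 + 64*v^2 + 1).
Assemble K = (LN − M²)/(EG − F²) = 32/(256*u^4 + 2048*u^2*v^2 + 32*u^2 + 4096*v^4 + 128*v^2 + 1). At (u, v) = (-2, -1/2): K = 32/6561.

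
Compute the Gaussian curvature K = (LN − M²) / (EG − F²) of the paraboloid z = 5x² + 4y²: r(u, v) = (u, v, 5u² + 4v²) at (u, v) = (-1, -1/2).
K = 80/13689

Coefficients of the first fundamental form: E = 100*u^2 + 1, F = 80*u*v, G = 64*v^2 + 1.
Coefficients of the second fundamental form: L = 10/sqrt(100*u^2 + 64*v^2 + 1), M = 0, N = 8/sqrt(100*u^2 + 64*v^2 + 1).
Assemble K = (LN − M²)/(EG − F²) = 80/(10000*u^4 + 12800*u^2*v^2 + 200*u^2 + 4096*v^4 + 128*v^2 + 1). At (u, v) = (-1, -1/2): K = 80/13689.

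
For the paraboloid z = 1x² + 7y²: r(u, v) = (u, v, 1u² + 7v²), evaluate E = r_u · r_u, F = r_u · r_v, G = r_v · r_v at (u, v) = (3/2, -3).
E = 10;  F = -126;  G = 1765

Partials: r_u = (1, 0, 2*u), r_v = (0, 1, 14*v). As functions of (u, v):
  E = r_u · r_u = 4*u^2 + 1,
  F = r_u · r_v = 28*u*v,
  G = r_v · r_v = 196*v^2 + 1.
Evaluating at (u, v) = (3/2, -3): E = 10, F = -126, G = 1765.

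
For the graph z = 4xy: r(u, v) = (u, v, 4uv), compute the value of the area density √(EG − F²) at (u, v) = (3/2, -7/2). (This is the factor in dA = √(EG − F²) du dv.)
√(EG − F²)|_{(3/2, -7/2)} = sqrt(233)

E = 16*v^2 + 1, F = 16*u*v, G = 16*u^2 + 1, so EG − F² = 16*u^2 + 16*v^2 + 1. Taking the positive square root: √(EG − F²) = sqrt(16*u^2 + 16*v^2 + 1). At (u, v) = (3/2, -7/2): sqrt(233).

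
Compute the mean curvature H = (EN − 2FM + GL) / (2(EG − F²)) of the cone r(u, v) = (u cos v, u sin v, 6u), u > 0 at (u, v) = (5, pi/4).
H = 3*sqrt(37)/185

With E = 37, F = 0, G = u^2, L = 0, M = 0, N = 6*sqrt(37)*u^2/(37*Abs(u)), assemble
  H = (EN − 2FM + GL) / (2(EG − F²)) = 3*sqrt(37)/(37*Abs(u)).
At (u, v) = (5, pi/4): H = 3*sqrt(37)/185.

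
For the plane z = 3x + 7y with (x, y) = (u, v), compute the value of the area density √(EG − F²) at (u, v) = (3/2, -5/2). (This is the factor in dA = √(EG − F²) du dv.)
√(EG − F²)|_{(3/2, -5/2)} = sqrt(59)

E = 10, F = 21, G = 50, so EG − F² = 59. Taking the positive square root: √(EG − F²) = sqrt(59). At (u, v) = (3/2, -5/2): sqrt(59).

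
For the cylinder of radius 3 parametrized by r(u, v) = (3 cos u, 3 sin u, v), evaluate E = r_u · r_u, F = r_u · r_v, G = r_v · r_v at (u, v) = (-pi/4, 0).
E = 9;  F = 0;  G = 1

Partials: r_u = (-3*sin(u), 3*cos(u), 0), r_v = (0, 0, 1). As functions of (u, v):
  E = r_u · r_u = 9,
  F = r_u · r_v = 0,
  G = r_v · r_v = 1.
Evaluating at (u, v) = (-pi/4, 0): E = 9, F = 0, G = 1.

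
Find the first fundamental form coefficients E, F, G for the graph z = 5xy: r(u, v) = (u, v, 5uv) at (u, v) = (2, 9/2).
E = 2029/4;  F = 225;  G = 101

Partials: r_u = (1, 0, 5*v), r_v = (0, 1, 5*u). As functions of (u, v):
  E = r_u · r_u = 25*v^2 + 1,
  F = r_u · r_v = 25*u*v,
  G = r_v · r_v = 25*u^2 + 1.
Evaluating at (u, v) = (2, 9/2): E = 2029/4, F = 225, G = 101.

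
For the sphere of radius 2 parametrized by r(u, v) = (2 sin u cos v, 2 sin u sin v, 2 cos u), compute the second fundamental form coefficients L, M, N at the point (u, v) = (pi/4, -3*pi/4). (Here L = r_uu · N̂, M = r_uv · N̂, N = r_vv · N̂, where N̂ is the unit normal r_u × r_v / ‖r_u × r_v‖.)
L = -2;  M = 0;  N = -1

Compute the unit normal N̂(u, v) = (sin(u)^2*cos(v)/Abs(sin(u)), sin(u)^2*sin(v)/Abs(sin(u)), sin(2*u)/(2*Abs(sin(u)))), and the second partials r_uu, r_uv, r_vv. Take dot products:
  L(u, v) = r_uu · N̂ = -2*sin(u)/Abs(sin(u)),
  M(u, v) = r_uv · N̂ = 0,
  N(u, v) = r_vv · N̂ = -2*sin(u)^3/Abs(sin(u)).
Evaluating at (u, v) = (pi/4, -3*pi/4):
  L = -2, M = 0, N = -1.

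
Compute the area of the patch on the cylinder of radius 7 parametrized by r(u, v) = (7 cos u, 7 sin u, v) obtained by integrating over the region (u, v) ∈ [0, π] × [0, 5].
Area = 35*pi

Area = ∫∫ √(EG − F²) du dv with √(EG − F²) = 7. Integrating over [0, π] × [0, 5] gives 35*pi.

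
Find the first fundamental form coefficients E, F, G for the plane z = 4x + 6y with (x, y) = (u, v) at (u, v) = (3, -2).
E = 17;  F = 24;  G = 37

Partials: r_u = (1, 0, 4), r_v = (0, 1, 6). As functions of (u, v):
  E = r_u · r_u = 17,
  F = r_u · r_v = 24,
  G = r_v · r_v = 37.
Evaluating at (u, v) = (3, -2): E = 17, F = 24, G = 37.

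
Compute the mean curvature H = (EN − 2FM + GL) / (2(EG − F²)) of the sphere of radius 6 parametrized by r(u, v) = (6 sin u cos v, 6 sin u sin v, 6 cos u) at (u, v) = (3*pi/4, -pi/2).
H = -1/6

With E = 36, F = 0, G = 36*sin(u)^2, L = -6*sin(u)/Abs(sin(u)), M = 0, N = -6*sin(u)^3/Abs(sin(u)), assemble
  H = (EN − 2FM + GL) / (2(EG − F²)) = -sin(u)/(6*Abs(sin(u))).
At (u, v) = (3*pi/4, -pi/2): H = -1/6.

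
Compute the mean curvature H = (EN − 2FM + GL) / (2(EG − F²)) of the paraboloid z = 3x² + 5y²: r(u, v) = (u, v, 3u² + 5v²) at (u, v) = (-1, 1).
H = 488*sqrt(137)/18769

With E = 36*u^2 + 1, F = 60*u*v, G = 100*v^2 + 1, L = 6/sqrt(36*u^2 + 100*v^2 + 1), M = 0, N = 10/sqrt(36*u^2 + 100*v^2 + 1), assemble
  H = (EN − 2FM + GL) / (2(EG − F²)) = 4*(45*u^2 + 75*v^2 + 2)/(36*u^2 + 100*v^2 + 1)^(3/2).
At (u, v) = (-1, 1): H = 488*sqrt(137)/18769.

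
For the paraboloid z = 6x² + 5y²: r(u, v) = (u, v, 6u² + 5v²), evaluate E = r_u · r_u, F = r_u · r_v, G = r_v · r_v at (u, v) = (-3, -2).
E = 1297;  F = 720;  G = 401

Partials: r_u = (1, 0, 12*u), r_v = (0, 1, 10*v). As functions of (u, v):
  E = r_u · r_u = 144*u^2 + 1,
  F = r_u · r_v = 120*u*v,
  G = r_v · r_v = 100*v^2 + 1.
Evaluating at (u, v) = (-3, -2): E = 1297, F = 720, G = 401.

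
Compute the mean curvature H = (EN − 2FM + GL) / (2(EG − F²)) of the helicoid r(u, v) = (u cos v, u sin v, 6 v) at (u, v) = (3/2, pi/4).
H = 0

With E = 1, F = 0, G = u^2 + 36, L = 0, M = -6/sqrt(u^2 + 36), N = 0, assemble
  H = (EN − 2FM + GL) / (2(EG − F²)) = 0.
At (u, v) = (3/2, pi/4): H = 0.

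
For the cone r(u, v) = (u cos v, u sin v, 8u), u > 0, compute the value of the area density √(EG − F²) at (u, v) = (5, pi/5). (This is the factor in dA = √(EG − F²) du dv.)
√(EG − F²)|_{(5, pi/5)} = 5*sqrt(65)

E = 65, F = 0, G = u^2, so EG − F² = 65*u^2. Taking the positive square root: √(EG − F²) = sqrt(65)*Abs(u). At (u, v) = (5, pi/5): 5*sqrt(65).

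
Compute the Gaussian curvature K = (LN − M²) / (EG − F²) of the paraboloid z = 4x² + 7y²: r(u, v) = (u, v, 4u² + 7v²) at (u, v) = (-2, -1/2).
K = 28/23409

Coefficients of the first fundamental form: E = 64*u^2 + 1, F = 112*u*v, G = 196*v^2 + 1.
Coefficients of the second fundamental form: L = 8/sqrt(64*u^2 + 196*v^2 + 1), M = 0, N = 14/sqrt(64*u^2 + 196*v^2 + 1).
Assemble K = (LN − M²)/(EG − F²) = 112/(4096*u^4 + 25088*u^2*v^2 + 128*u^2 + 38416*v^4 + 392*v^2 + 1). At (u, v) = (-2, -1/2): K = 28/23409.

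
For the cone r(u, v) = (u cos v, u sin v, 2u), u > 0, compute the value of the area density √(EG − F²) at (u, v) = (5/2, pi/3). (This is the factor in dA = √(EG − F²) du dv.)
√(EG − F²)|_{(5/2, pi/3)} = 5*sqrt(5)/2

E = 5, F = 0, G = u^2, so EG − F² = 5*u^2. Taking the positive square root: √(EG − F²) = sqrt(5)*Abs(u). At (u, v) = (5/2, pi/3): 5*sqrt(5)/2.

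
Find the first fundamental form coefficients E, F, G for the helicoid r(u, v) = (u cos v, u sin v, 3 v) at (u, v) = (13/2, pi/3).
E = 1;  F = 0;  G = 205/4

Partials: r_u = (cos(v), sin(v), 0), r_v = (-u*sin(v), u*cos(v), 3). As functions of (u, v):
  E = r_u · r_u = 1,
  F = r_u · r_v = 0,
  G = r_v · r_v = u^2 + 9.
Evaluating at (u, v) = (13/2, pi/3): E = 1, F = 0, G = 205/4.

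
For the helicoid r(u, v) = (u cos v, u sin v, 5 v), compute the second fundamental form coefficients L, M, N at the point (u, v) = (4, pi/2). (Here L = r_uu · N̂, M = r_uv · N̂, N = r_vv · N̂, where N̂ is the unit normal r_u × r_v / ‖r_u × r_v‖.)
L = 0;  M = -5*sqrt(41)/41;  N = 0

Compute the unit normal N̂(u, v) = (5*sin(v)/sqrt(u^2 + 25), -5*cos(v)/sqrt(u^2 + 25), u/sqrt(u^2 + 25)), and the second partials r_uu, r_uv, r_vv. Take dot products:
  L(u, v) = r_uu · N̂ = 0,
  M(u, v) = r_uv · N̂ = -5/sqrt(u^2 + 25),
  N(u, v) = r_vv · N̂ = 0.
Evaluating at (u, v) = (4, pi/2):
  L = 0, M = -5*sqrt(41)/41, N = 0.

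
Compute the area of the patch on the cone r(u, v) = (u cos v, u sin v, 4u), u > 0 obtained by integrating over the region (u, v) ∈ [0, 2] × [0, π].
Area = 2*sqrt(17)*pi

Area = ∫∫ √(EG − F²) du dv with √(EG − F²) = sqrt(17)*Abs(u). Integrating over [0, 2] × [0, π] gives 2*sqrt(17)*pi.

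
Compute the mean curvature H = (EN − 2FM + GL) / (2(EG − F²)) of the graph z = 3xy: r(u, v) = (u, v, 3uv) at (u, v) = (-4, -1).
H = -27*sqrt(154)/5929

With E = 9*v^2 + 1, F = 9*u*v, G = 9*u^2 + 1, L = 0, M = 3/sqrt(9*u^2 + 9*v^2 + 1), N = 0, assemble
  H = (EN − 2FM + GL) / (2(EG − F²)) = -27*u*v/(9*u^2 + 9*v^2 + 1)^(3/2).
At (u, v) = (-4, -1): H = -27*sqrt(154)/5929.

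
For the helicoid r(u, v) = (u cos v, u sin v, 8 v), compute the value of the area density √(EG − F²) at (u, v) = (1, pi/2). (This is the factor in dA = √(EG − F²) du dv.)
√(EG − F²)|_{(1, pi/2)} = sqrt(65)

E = 1, F = 0, G = u^2 + 64, so EG − F² = u^2 + 64. Taking the positive square root: √(EG − F²) = sqrt(u^2 + 64). At (u, v) = (1, pi/2): sqrt(65).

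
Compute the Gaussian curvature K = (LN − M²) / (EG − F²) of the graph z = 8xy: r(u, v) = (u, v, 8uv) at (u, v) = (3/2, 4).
K = -64/1366561

Coefficients of the first fundamental form: E = 64*v^2 + 1, F = 64*u*v, G = 64*u^2 + 1.
Coefficients of the second fundamental form: L = 0, M = 8/sqrt(64*u^2 + 64*v^2 + 1), N = 0.
Assemble K = (LN − M²)/(EG − F²) = -64/(4096*u^4 + 8192*u^2*v^2 + 128*u^2 + 4096*v^4 + 128*v^2 + 1). At (u, v) = (3/2, 4): K = -64/1366561.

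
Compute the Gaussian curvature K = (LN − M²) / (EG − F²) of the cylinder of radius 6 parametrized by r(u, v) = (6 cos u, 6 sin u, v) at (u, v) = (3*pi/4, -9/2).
K = 0

Coefficients of the first fundamental form: E = 36, F = 0, G = 1.
Coefficients of the second fundamental form: L = -6, M = 0, N = 0.
Assemble K = (LN − M²)/(EG − F²) = 0. At (u, v) = (3*pi/4, -9/2): K = 0.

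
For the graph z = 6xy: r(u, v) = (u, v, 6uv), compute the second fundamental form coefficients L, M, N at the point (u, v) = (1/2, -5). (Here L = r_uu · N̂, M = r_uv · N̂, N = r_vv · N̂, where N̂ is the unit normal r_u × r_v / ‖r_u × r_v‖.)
L = 0;  M = 3*sqrt(910)/455;  N = 0

Compute the unit normal N̂(u, v) = (-6*v/sqrt(36*u^2 + 36*v^2 + 1), -6*u/sqrt(36*u^2 + 36*v^2 + 1), 1/sqrt(36*u^2 + 36*v^2 + 1)), and the second partials r_uu, r_uv, r_vv. Take dot products:
  L(u, v) = r_uu · N̂ = 0,
  M(u, v) = r_uv · N̂ = 6/sqrt(36*u^2 + 36*v^2 + 1),
  N(u, v) = r_vv · N̂ = 0.
Evaluating at (u, v) = (1/2, -5):
  L = 0, M = 3*sqrt(910)/455, N = 0.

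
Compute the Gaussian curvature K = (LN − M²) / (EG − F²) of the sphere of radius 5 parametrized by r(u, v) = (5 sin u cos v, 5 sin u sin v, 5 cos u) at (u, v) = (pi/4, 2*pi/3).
K = 1/25

Coefficients of the first fundamental form: E = 25, F = 0, G = 25*sin(u)^2.
Coefficients of the second fundamental form: L = -5*sin(u)/Abs(sin(u)), M = 0, N = -5*sin(u)^3/Abs(sin(u)).
Assemble K = (LN − M²)/(EG − F²) = 1/25. At (u, v) = (pi/4, 2*pi/3): K = 1/25.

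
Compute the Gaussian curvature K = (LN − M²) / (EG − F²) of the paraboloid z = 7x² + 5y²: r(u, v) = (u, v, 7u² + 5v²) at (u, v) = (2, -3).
K = 28/567845

Coefficients of the first fundamental form: E = 196*u^2 + 1, F = 140*u*v, G = 100*v^2 + 1.
Coefficients of the second fundamental form: L = 14/sqrt(196*u^2 + 100*v^2 + 1), M = 0, N = 10/sqrt(196*u^2 + 100*v^2 + 1).
Assemble K = (LN − M²)/(EG − F²) = 140/(38416*u^4 + 39200*u^2*v^2 + 392*u^2 + 10000*v^4 + 200*v^2 + 1). At (u, v) = (2, -3): K = 28/567845.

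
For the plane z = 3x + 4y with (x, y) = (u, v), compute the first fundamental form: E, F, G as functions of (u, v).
E = 10;  F = 12;  G = 17

Compute partials: r_u = (1, 0, 3), r_v = (0, 1, 4). Then
  E = r_u · r_u = 10,
  F = r_u · r_v = 12,
  G = r_v · r_v = 17.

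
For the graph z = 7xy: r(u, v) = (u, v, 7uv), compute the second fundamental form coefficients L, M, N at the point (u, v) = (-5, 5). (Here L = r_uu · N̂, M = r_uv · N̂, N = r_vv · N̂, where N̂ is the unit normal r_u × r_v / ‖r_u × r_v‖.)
L = 0;  M = 7*sqrt(2451)/2451;  N = 0

Compute the unit normal N̂(u, v) = (-7*v/sqrt(49*u^2 + 49*v^2 + 1), -7*u/sqrt(49*u^2 + 49*v^2 + 1), 1/sqrt(49*u^2 + 49*v^2 + 1)), and the second partials r_uu, r_uv, r_vv. Take dot products:
  L(u, v) = r_uu · N̂ = 0,
  M(u, v) = r_uv · N̂ = 7/sqrt(49*u^2 + 49*v^2 + 1),
  N(u, v) = r_vv · N̂ = 0.
Evaluating at (u, v) = (-5, 5):
  L = 0, M = 7*sqrt(2451)/2451, N = 0.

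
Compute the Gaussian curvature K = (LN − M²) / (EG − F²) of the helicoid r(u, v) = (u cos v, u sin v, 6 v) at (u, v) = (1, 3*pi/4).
K = -36/1369

Coefficients of the first fundamental form: E = 1, F = 0, G = u^2 + 36.
Coefficients of the second fundamental form: L = 0, M = -6/sqrt(u^2 + 36), N = 0.
Assemble K = (LN − M²)/(EG − F²) = -36/(u^2 + 36)^2. At (u, v) = (1, 3*pi/4): K = -36/1369.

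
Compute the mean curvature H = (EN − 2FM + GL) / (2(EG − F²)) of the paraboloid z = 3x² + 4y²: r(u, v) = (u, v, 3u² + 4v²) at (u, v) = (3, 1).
H = 1495*sqrt(389)/151321

With E = 36*u^2 + 1, F = 48*u*v, G = 64*v^2 + 1, L = 6/sqrt(36*u^2 + 64*v^2 + 1), M = 0, N = 8/sqrt(36*u^2 + 64*v^2 + 1), assemble
  H = (EN − 2FM + GL) / (2(EG − F²)) = (144*u^2 + 192*v^2 + 7)/(36*u^2 + 64*v^2 + 1)^(3/2).
At (u, v) = (3, 1): H = 1495*sqrt(389)/151321.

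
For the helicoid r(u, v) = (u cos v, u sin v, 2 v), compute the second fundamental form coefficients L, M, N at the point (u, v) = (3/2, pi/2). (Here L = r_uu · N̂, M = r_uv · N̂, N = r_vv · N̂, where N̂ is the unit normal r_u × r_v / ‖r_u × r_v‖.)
L = 0;  M = -4/5;  N = 0

Compute the unit normal N̂(u, v) = (2*sin(v)/sqrt(u^2 + 4), -2*cos(v)/sqrt(u^2 + 4), u/sqrt(u^2 + 4)), and the second partials r_uu, r_uv, r_vv. Take dot products:
  L(u, v) = r_uu · N̂ = 0,
  M(u, v) = r_uv · N̂ = -2/sqrt(u^2 + 4),
  N(u, v) = r_vv · N̂ = 0.
Evaluating at (u, v) = (3/2, pi/2):
  L = 0, M = -4/5, N = 0.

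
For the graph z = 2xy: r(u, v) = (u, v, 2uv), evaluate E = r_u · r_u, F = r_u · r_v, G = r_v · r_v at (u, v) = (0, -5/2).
E = 26;  F = 0;  G = 1

Partials: r_u = (1, 0, 2*v), r_v = (0, 1, 2*u). As functions of (u, v):
  E = r_u · r_u = 4*v^2 + 1,
  F = r_u · r_v = 4*u*v,
  G = r_v · r_v = 4*u^2 + 1.
Evaluating at (u, v) = (0, -5/2): E = 26, F = 0, G = 1.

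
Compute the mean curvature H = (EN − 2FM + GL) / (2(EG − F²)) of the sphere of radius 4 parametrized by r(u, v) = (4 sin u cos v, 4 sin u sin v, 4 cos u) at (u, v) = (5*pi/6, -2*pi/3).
H = -1/4

With E = 16, F = 0, G = 16*sin(u)^2, L = -4*sin(u)/Abs(sin(u)), M = 0, N = -4*sin(u)^3/Abs(sin(u)), assemble
  H = (EN − 2FM + GL) / (2(EG − F²)) = -sin(u)/(4*Abs(sin(u))).
At (u, v) = (5*pi/6, -2*pi/3): H = -1/4.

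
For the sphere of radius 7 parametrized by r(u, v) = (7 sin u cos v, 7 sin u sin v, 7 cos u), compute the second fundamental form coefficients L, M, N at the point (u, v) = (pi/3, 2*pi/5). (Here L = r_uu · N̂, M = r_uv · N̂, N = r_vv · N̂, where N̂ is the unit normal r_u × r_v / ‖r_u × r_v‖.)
L = -7;  M = 0;  N = -21/4

Compute the unit normal N̂(u, v) = (sin(u)^2*cos(v)/Abs(sin(u)), sin(u)^2*sin(v)/Abs(sin(u)), sin(2*u)/(2*Abs(sin(u)))), and the second partials r_uu, r_uv, r_vv. Take dot products:
  L(u, v) = r_uu · N̂ = -7*sin(u)/Abs(sin(u)),
  M(u, v) = r_uv · N̂ = 0,
  N(u, v) = r_vv · N̂ = -7*sin(u)^3/Abs(sin(u)).
Evaluating at (u, v) = (pi/3, 2*pi/5):
  L = -7, M = 0, N = -21/4.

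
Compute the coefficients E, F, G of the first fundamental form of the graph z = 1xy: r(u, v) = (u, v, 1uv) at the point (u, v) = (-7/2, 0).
E = 1;  F = 0;  G = 53/4

Partials: r_u = (1, 0, v), r_v = (0, 1, u). As functions of (u, v):
  E = r_u · r_u = v^2 + 1,
  F = r_u · r_v = u*v,
  G = r_v · r_v = u^2 + 1.
Evaluating at (u, v) = (-7/2, 0): E = 1, F = 0, G = 53/4.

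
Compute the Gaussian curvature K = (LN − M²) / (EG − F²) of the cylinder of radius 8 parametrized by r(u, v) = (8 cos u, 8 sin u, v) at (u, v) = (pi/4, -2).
K = 0

Coefficients of the first fundamental form: E = 64, F = 0, G = 1.
Coefficients of the second fundamental form: L = -8, M = 0, N = 0.
Assemble K = (LN − M²)/(EG − F²) = 0. At (u, v) = (pi/4, -2): K = 0.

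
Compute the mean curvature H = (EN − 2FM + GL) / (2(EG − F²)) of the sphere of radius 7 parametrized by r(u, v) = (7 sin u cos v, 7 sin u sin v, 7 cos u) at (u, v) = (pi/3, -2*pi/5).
H = -1/7

With E = 49, F = 0, G = 49*sin(u)^2, L = -7*sin(u)/Abs(sin(u)), M = 0, N = -7*sin(u)^3/Abs(sin(u)), assemble
  H = (EN − 2FM + GL) / (2(EG − F²)) = -sin(u)/(7*Abs(sin(u))).
At (u, v) = (pi/3, -2*pi/5): H = -1/7.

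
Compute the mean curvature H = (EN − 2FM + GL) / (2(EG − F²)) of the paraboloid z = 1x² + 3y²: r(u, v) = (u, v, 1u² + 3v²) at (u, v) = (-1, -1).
H = 52*sqrt(41)/1681

With E = 4*u^2 + 1, F = 12*u*v, G = 36*v^2 + 1, L = 2/sqrt(4*u^2 + 36*v^2 + 1), M = 0, N = 6/sqrt(4*u^2 + 36*v^2 + 1), assemble
  H = (EN − 2FM + GL) / (2(EG − F²)) = 4*(3*u^2 + 9*v^2 + 1)/(4*u^2 + 36*v^2 + 1)^(3/2).
At (u, v) = (-1, -1): H = 52*sqrt(41)/1681.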